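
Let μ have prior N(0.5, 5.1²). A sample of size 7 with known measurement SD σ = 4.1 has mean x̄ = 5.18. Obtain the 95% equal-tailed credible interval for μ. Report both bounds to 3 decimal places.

[1.878, 7.691]

Posterior precision = 1/5.1² + 7/4.1² = 0.0384 + 0.4164 = 0.4549, so posterior SD = 1.4827.
Posterior mean = (0.5/5.1² + 7·5.18/4.1²) / 0.4549 = 4.7844.
Interval: 4.7844 ± 1.960 × 1.4827 → [1.878, 7.691].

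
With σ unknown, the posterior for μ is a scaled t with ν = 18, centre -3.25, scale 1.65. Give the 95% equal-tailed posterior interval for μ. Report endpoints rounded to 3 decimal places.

[-6.717, 0.217]

The t_18 distribution is symmetric; the 95% interval is -3.25 ± t·1.65 with t_{0.975,18} = 2.101.
Half-width: 2.101 × 1.65 = 3.467.
-3.25 − 3.467 = -6.717; -3.25 + 3.467 = 0.217.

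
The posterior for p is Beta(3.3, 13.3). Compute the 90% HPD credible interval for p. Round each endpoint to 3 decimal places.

[0.047, 0.344]

The posterior is unimodal and skewed, so the HPD interval has equal density at both endpoints and is the shortest 90% interval.
Solving f(0.047) = f(0.344) with F(0.344) − F(0.047) = 0.90 gives [0.047, 0.344].
For comparison, the equal-tailed interval is [0.065, 0.374]; the HPD is narrower and shifted toward the mode.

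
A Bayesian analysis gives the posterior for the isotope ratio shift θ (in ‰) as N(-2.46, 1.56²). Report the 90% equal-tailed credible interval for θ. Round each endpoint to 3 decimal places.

[-5.026, 0.106]

The posterior is symmetric, so the 90% equal-tailed interval is θ = -2.46 ± z·1.56 with z = 1.645.
Half-width: 1.645 × 1.56 = 2.566.
-2.46 − 2.566 = -5.026; -2.46 + 2.566 = 0.106.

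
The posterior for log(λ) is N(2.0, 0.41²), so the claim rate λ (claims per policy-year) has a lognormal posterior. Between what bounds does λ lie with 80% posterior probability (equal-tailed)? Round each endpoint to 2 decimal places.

On the log scale the 80% interval is 2.0 ± 1.282 × 0.41 = [1.4746, 2.5254].
Exponentiate: [e^1.4746, e^2.5254] = [4.37, 12.50].

[4.37, 12.50]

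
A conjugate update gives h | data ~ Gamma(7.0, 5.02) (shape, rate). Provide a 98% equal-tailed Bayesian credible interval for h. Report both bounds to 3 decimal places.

[0.464, 2.903]

Posterior: Gamma(shape 7.0, rate 5.02).
Equal-tailed 98% interval: Gamma(7.0, 5.02) quantiles at 0.01 and 0.99.
Posterior mean ≈ 1.394, SD ≈ 0.527; a Normal approximation gives roughly [0.168, 2.621].
Exact: lower = 0.464; upper = 2.903.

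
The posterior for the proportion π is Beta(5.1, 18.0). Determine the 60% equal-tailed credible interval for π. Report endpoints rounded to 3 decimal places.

[0.147, 0.290]

Posterior: Beta(5.1, 18.0).
Equal-tailed 60% interval: the 0.2 and 0.8 quantiles of Beta(5.1, 18.0).
Posterior mean ≈ 0.221, SD ≈ 0.084; a Normal approximation gives roughly [0.150, 0.292].
Exact: F⁻¹(0.2) = 0.147; F⁻¹(0.8) = 0.290.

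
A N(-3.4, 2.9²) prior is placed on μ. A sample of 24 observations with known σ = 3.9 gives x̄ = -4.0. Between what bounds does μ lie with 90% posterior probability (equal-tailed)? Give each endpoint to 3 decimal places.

[-5.221, -2.695]

Posterior precision = 1/2.9² + 24/3.9² = 0.1189 + 1.5779 = 1.6968, so posterior SD = 0.7677.
Posterior mean = (-3.4/2.9² + 24·-4.0/3.9²) / 1.6968 = -3.9580.
Interval: -3.9580 ± 1.645 × 0.7677 → [-5.221, -2.695].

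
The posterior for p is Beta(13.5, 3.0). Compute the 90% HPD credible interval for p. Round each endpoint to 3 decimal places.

The posterior is unimodal and skewed, so the HPD interval has equal density at both endpoints and is the shortest 90% interval.
Solving f(0.679) = f(0.964) with F(0.964) − F(0.679) = 0.90 gives [0.679, 0.964].
For comparison, the equal-tailed interval is [0.647, 0.945]; the HPD is narrower and shifted toward the mode.

[0.679, 0.964]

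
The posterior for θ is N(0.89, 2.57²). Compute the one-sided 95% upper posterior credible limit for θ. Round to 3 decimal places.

5.117

Need U with P(θ ≤ U) = 0.95: U = 0.89 + z_{0.05}·2.57.
z = 1.645; U = 0.89 + 1.645 × 2.57 = 5.117.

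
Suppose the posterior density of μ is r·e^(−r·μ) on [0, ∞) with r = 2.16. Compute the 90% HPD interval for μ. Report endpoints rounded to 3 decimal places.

The exponential density is strictly decreasing on [0, ∞), so the HPD interval is anchored at 0: [0, q] with P(μ ≤ q) = 0.90.
q = −ln(1 − 0.90) / 2.16 = 2.3026 / 2.16 = 1.066.

[0.000, 1.066]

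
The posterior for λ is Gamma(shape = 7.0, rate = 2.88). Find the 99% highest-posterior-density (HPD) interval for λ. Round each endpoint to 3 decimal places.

[0.571, 5.153]

The posterior is unimodal and skewed, so the HPD interval has equal density at both endpoints and is the shortest 99% interval.
Solving f(0.571) = f(5.153) with F(5.153) − F(0.571) = 0.99 gives [0.571, 5.153].
For comparison, the equal-tailed interval is [0.707, 5.437]; the HPD is narrower and shifted toward the mode.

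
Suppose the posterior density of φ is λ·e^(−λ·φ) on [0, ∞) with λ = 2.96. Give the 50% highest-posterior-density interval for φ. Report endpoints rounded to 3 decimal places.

[0.000, 0.234]

The exponential density is strictly decreasing on [0, ∞), so the HPD interval is anchored at 0: [0, q] with P(φ ≤ q) = 0.50.
q = −ln(1 − 0.50) / 2.96 = 0.6931 / 2.96 = 0.234.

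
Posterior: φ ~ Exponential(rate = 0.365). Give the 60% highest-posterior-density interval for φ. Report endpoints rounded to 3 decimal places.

The exponential density is strictly decreasing on [0, ∞), so the HPD interval is anchored at 0: [0, q] with P(φ ≤ q) = 0.60.
q = −ln(1 − 0.60) / 0.365 = 0.9163 / 0.365 = 2.510.

[0.000, 2.510]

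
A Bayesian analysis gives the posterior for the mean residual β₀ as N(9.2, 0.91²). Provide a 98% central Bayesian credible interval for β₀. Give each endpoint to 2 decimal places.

The posterior is symmetric, so the 98% equal-tailed interval is β₀ = 9.2 ± z·0.91 with z = 2.326.
Half-width: 2.326 × 0.91 = 2.12.
9.2 − 2.12 = 7.08; 9.2 + 2.12 = 11.32.

[7.08, 11.32]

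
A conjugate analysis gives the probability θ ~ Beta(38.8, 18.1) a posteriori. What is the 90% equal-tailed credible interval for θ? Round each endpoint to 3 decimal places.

Posterior: Beta(38.8, 18.1).
Equal-tailed 90% interval: the 0.05 and 0.95 quantiles of Beta(38.8, 18.1).
Posterior mean ≈ 0.682, SD ≈ 0.061; a Normal approximation gives roughly [0.581, 0.783].
Exact: F⁻¹(0.05) = 0.578; F⁻¹(0.95) = 0.779.

[0.578, 0.779]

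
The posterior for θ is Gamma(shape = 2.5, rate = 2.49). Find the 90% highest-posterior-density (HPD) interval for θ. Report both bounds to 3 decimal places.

[0.096, 1.894]

The posterior is unimodal and skewed, so the HPD interval has equal density at both endpoints and is the shortest 90% interval.
Solving f(0.096) = f(1.894) with F(1.894) − F(0.096) = 0.90 gives [0.096, 1.894].
For comparison, the equal-tailed interval is [0.230, 2.223]; the HPD is narrower and shifted toward the mode.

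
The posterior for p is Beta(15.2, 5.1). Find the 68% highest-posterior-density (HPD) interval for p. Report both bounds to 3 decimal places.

The posterior is unimodal and skewed, so the HPD interval has equal density at both endpoints and is the shortest 68% interval.
Solving f(0.674) = f(0.860) with F(0.860) − F(0.674) = 0.68 gives [0.674, 0.860].
For comparison, the equal-tailed interval is [0.654, 0.843]; the HPD is narrower and shifted toward the mode.

[0.674, 0.860]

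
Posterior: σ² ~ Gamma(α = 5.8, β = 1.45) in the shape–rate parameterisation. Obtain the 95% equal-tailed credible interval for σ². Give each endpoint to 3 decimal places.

[1.437, 7.853]

Posterior: Gamma(shape 5.8, rate 1.45).
Equal-tailed 95% interval: Gamma(5.8, 1.45) quantiles at 0.025 and 0.975.
Posterior mean ≈ 4.000, SD ≈ 1.661; a Normal approximation gives roughly [0.745, 7.255].
Exact: lower = 1.437; upper = 7.853.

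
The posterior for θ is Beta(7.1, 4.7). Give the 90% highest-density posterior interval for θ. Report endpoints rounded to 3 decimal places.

The posterior is unimodal and skewed, so the HPD interval has equal density at both endpoints and is the shortest 90% interval.
Solving f(0.380) = f(0.829) with F(0.829) − F(0.380) = 0.90 gives [0.380, 0.829].
For comparison, the equal-tailed interval is [0.366, 0.817]; the HPD is narrower and shifted toward the mode.

[0.380, 0.829]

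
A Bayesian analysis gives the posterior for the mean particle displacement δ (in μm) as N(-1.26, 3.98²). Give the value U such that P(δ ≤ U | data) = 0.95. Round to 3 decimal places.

Need U with P(δ ≤ U) = 0.95: U = -1.26 + z_{0.05}·3.98.
z = 1.645; U = -1.26 + 1.645 × 3.98 = 5.287.

5.287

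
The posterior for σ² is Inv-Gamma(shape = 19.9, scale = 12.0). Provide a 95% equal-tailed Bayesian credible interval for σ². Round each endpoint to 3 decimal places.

Inverse-Gamma(19.9, 12.0) quantiles: F⁻¹(0.025) and F⁻¹(0.975).
Equivalently, 1/σ² ~ Gamma(19.9, rate = 12.0); invert its 0.975 and 0.025 quantiles.
Posterior mean ≈ 0.635, SD ≈ 0.150; a Normal approximation gives roughly [0.341, 0.929].
Exact: lower = 0.406; upper = 0.989.

[0.406, 0.989]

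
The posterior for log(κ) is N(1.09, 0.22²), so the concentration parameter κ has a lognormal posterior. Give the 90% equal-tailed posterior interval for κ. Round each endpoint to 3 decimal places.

On the log scale the 90% interval is 1.09 ± 1.645 × 0.22 = [0.7281, 1.4519].
Exponentiate: [e^0.7281, e^1.4519] = [2.071, 4.271].

[2.071, 4.271]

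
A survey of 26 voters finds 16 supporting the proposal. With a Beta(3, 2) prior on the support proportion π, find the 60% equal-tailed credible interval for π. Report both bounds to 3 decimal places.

[0.540, 0.687]

Posterior: Beta(3+16, 2+10) = Beta(19, 12).
Equal-tailed 60% interval: the 0.2 and 0.8 quantiles of Beta(19, 12).
Posterior mean ≈ 0.613, SD ≈ 0.086; a Normal approximation gives roughly [0.540, 0.685].
Exact: F⁻¹(0.2) = 0.540; F⁻¹(0.8) = 0.687.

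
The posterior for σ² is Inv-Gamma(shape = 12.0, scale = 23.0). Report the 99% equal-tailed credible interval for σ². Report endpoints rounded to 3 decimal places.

[1.010, 4.653]

Inverse-Gamma(12.0, 23.0) quantiles: F⁻¹(0.005) and F⁻¹(0.995).
Equivalently, 1/σ² ~ Gamma(12.0, rate = 23.0); invert its 0.995 and 0.005 quantiles.
Posterior mean ≈ 2.091, SD ≈ 0.661; a Normal approximation gives roughly [0.388, 3.794].
Exact: lower = 1.010; upper = 4.653.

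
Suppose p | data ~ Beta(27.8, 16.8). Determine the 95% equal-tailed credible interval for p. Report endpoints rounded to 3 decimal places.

Posterior: Beta(27.8, 16.8).
Equal-tailed 95% interval: the 0.025 and 0.975 quantiles of Beta(27.8, 16.8).
Posterior mean ≈ 0.623, SD ≈ 0.072; a Normal approximation gives roughly [0.483, 0.764].
Exact: F⁻¹(0.025) = 0.478; F⁻¹(0.975) = 0.758.

[0.478, 0.758]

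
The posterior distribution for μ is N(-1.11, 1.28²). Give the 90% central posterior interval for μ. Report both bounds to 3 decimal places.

The posterior is symmetric, so the 90% equal-tailed interval is μ = -1.11 ± z·1.28 with z = 1.645.
Half-width: 1.645 × 1.28 = 2.105.
-1.11 − 2.105 = -3.215; -1.11 + 2.105 = 0.995.

[-3.215, 0.995]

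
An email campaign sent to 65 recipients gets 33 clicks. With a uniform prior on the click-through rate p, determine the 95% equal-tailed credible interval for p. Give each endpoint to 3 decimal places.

Posterior: Beta(1+33, 1+32) = Beta(34, 33).
Equal-tailed 95% interval: the 0.025 and 0.975 quantiles of Beta(34, 33).
Posterior mean ≈ 0.507, SD ≈ 0.061; a Normal approximation gives roughly [0.389, 0.626].
Exact: F⁻¹(0.025) = 0.389; F⁻¹(0.975) = 0.626.

[0.389, 0.626]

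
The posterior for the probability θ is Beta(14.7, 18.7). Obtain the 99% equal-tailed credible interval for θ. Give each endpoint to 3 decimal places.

Posterior: Beta(14.7, 18.7).
Equal-tailed 99% interval: the 0.005 and 0.995 quantiles of Beta(14.7, 18.7).
Posterior mean ≈ 0.440, SD ≈ 0.085; a Normal approximation gives roughly [0.222, 0.658].
Exact: F⁻¹(0.005) = 0.235; F⁻¹(0.995) = 0.659.

[0.235, 0.659]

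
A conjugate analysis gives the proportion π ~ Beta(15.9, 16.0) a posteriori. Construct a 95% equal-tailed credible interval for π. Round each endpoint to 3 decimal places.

Posterior: Beta(15.9, 16.0).
Equal-tailed 95% interval: the 0.025 and 0.975 quantiles of Beta(15.9, 16.0).
Posterior mean ≈ 0.498, SD ≈ 0.087; a Normal approximation gives roughly [0.328, 0.669].
Exact: F⁻¹(0.025) = 0.329; F⁻¹(0.975) = 0.668.

[0.329, 0.668]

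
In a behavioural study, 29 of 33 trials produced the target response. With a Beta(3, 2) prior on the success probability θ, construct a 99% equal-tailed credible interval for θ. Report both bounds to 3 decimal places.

Posterior: Beta(3+29, 2+4) = Beta(32, 6).
Equal-tailed 99% interval: the 0.005 and 0.995 quantiles of Beta(32, 6).
Posterior mean ≈ 0.842, SD ≈ 0.058; a Normal approximation gives roughly [0.692, 0.993].
Exact: F⁻¹(0.005) = 0.663; F⁻¹(0.995) = 0.956.

[0.663, 0.956]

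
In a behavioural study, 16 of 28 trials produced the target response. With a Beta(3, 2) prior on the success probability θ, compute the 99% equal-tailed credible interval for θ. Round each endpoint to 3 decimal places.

[0.355, 0.780]

Posterior: Beta(3+16, 2+12) = Beta(19, 14).
Equal-tailed 99% interval: the 0.005 and 0.995 quantiles of Beta(19, 14).
Posterior mean ≈ 0.576, SD ≈ 0.085; a Normal approximation gives roughly [0.357, 0.794].
Exact: F⁻¹(0.005) = 0.355; F⁻¹(0.995) = 0.780.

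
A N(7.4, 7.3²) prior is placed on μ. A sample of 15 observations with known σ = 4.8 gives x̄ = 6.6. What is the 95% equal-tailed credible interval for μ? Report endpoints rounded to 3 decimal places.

[4.228, 9.017]

Posterior precision = 1/7.3² + 15/4.8² = 0.0188 + 0.6510 = 0.6698, so posterior SD = 1.2219.
Posterior mean = (7.4/7.3² + 15·6.6/4.8²) / 0.6698 = 6.6224.
Interval: 6.6224 ± 1.960 × 1.2219 → [4.228, 9.017].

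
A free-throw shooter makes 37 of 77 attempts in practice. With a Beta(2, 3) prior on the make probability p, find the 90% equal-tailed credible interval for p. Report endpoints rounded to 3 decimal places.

Posterior: Beta(2+37, 3+40) = Beta(39, 43).
Equal-tailed 90% interval: the 0.05 and 0.95 quantiles of Beta(39, 43).
Posterior mean ≈ 0.476, SD ≈ 0.055; a Normal approximation gives roughly [0.385, 0.566].
Exact: F⁻¹(0.05) = 0.386; F⁻¹(0.95) = 0.566.

[0.386, 0.566]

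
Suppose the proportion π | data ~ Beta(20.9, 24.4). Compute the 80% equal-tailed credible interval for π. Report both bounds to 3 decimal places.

[0.367, 0.556]

Posterior: Beta(20.9, 24.4).
Equal-tailed 80% interval: the 0.1 and 0.9 quantiles of Beta(20.9, 24.4).
Posterior mean ≈ 0.461, SD ≈ 0.073; a Normal approximation gives roughly [0.367, 0.555].
Exact: F⁻¹(0.1) = 0.367; F⁻¹(0.9) = 0.556.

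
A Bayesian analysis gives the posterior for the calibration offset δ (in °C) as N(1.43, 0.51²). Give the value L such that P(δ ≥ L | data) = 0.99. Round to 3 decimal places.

0.244

Need L with P(δ ≥ L) = 0.99: L = 1.43 − z_{0.01}·0.51.
z = 2.326; L = 1.43 − 2.326 × 0.51 = 0.244.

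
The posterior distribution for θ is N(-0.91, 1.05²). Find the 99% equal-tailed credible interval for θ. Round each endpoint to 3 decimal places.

[-3.615, 1.795]

The posterior is symmetric, so the 99% equal-tailed interval is θ = -0.91 ± z·1.05 with z = 2.576.
Half-width: 2.576 × 1.05 = 2.705.
-0.91 − 2.705 = -3.615; -0.91 + 2.705 = 1.795.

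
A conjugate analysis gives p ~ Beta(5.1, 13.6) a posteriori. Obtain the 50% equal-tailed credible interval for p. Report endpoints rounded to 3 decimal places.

[0.199, 0.338]

Posterior: Beta(5.1, 13.6).
Equal-tailed 50% interval: the 0.25 and 0.75 quantiles of Beta(5.1, 13.6).
Posterior mean ≈ 0.273, SD ≈ 0.100; a Normal approximation gives roughly [0.205, 0.340].
Exact: F⁻¹(0.25) = 0.199; F⁻¹(0.75) = 0.338.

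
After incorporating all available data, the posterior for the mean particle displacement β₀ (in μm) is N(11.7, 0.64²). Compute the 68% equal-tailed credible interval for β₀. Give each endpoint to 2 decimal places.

The posterior is symmetric, so the 68% equal-tailed interval is β₀ = 11.7 ± z·0.64 with z = 0.994.
Half-width: 0.994 × 0.64 = 0.64.
11.7 − 0.64 = 11.06; 11.7 + 0.64 = 12.34.

[11.06, 12.34]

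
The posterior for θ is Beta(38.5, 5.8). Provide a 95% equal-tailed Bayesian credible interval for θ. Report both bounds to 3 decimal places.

[0.757, 0.950]

Posterior: Beta(38.5, 5.8).
Equal-tailed 95% interval: the 0.025 and 0.975 quantiles of Beta(38.5, 5.8).
Posterior mean ≈ 0.869, SD ≈ 0.050; a Normal approximation gives roughly [0.771, 0.967].
Exact: F⁻¹(0.025) = 0.757; F⁻¹(0.975) = 0.950.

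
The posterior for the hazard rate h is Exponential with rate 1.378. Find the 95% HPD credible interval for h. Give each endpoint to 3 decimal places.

The exponential density is strictly decreasing on [0, ∞), so the HPD interval is anchored at 0: [0, q] with P(h ≤ q) = 0.95.
q = −ln(1 − 0.95) / 1.378 = 2.9957 / 1.378 = 2.174.

[0.000, 2.174]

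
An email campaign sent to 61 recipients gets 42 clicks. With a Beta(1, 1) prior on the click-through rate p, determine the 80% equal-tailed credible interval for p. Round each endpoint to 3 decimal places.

Posterior: Beta(1+42, 1+19) = Beta(43, 20).
Equal-tailed 80% interval: the 0.1 and 0.9 quantiles of Beta(43, 20).
Posterior mean ≈ 0.683, SD ≈ 0.058; a Normal approximation gives roughly [0.608, 0.757].
Exact: F⁻¹(0.1) = 0.606; F⁻¹(0.9) = 0.756.

[0.606, 0.756]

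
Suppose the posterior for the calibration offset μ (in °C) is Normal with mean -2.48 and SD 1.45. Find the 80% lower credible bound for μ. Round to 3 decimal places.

Need L with P(μ ≥ L) = 0.80: L = -2.48 − z_{0.2}·1.45.
z = 0.842; L = -2.48 − 0.842 × 1.45 = -3.700.

-3.700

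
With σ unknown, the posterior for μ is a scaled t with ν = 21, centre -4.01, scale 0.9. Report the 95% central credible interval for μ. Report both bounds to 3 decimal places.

[-5.882, -2.138]

The t_21 distribution is symmetric; the 95% interval is -4.01 ± t·0.9 with t_{0.975,21} = 2.080.
Half-width: 2.080 × 0.9 = 1.872.
-4.01 − 1.872 = -5.882; -4.01 + 1.872 = -2.138.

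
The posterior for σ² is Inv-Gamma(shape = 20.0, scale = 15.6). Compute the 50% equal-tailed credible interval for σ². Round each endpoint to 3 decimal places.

Inverse-Gamma(20.0, 15.6) quantiles: F⁻¹(0.25) and F⁻¹(0.75).
Equivalently, 1/σ² ~ Gamma(20.0, rate = 15.6); invert its 0.75 and 0.25 quantiles.
Posterior mean ≈ 0.821, SD ≈ 0.194; a Normal approximation gives roughly [0.691, 0.952].
Exact: lower = 0.684; upper = 0.927.

[0.684, 0.927]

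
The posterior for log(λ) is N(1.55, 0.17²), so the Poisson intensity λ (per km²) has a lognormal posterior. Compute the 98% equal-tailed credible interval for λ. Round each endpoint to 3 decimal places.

[3.173, 6.997]

On the log scale the 98% interval is 1.55 ± 2.326 × 0.17 = [1.1545, 1.9455].
Exponentiate: [e^1.1545, e^1.9455] = [3.173, 6.997].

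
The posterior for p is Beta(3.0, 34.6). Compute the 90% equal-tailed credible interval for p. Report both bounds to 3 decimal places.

[0.023, 0.162]

Posterior: Beta(3.0, 34.6).
Equal-tailed 90% interval: the 0.05 and 0.95 quantiles of Beta(3.0, 34.6).
Posterior mean ≈ 0.080, SD ≈ 0.044; a Normal approximation gives roughly [0.008, 0.152].
Exact: F⁻¹(0.05) = 0.023; F⁻¹(0.95) = 0.162.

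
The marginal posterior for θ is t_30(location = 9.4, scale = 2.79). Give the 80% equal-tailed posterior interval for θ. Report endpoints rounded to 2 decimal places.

[5.74, 13.06]

The t_30 distribution is symmetric; the 80% interval is 9.4 ± t·2.79 with t_{0.9,30} = 1.310.
Half-width: 1.310 × 2.79 = 3.66.
9.4 − 3.66 = 5.74; 9.4 + 3.66 = 13.06.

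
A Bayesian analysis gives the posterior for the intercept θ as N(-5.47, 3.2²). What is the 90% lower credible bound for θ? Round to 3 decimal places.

-9.571

Need L with P(θ ≥ L) = 0.90: L = -5.47 − z_{0.1}·3.2.
z = 1.282; L = -5.47 − 1.282 × 3.2 = -9.571.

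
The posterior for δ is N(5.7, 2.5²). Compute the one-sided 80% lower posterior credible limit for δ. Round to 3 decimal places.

3.596

Need L with P(δ ≥ L) = 0.80: L = 5.7 − z_{0.2}·2.5.
z = 0.842; L = 5.7 − 0.842 × 2.5 = 3.596.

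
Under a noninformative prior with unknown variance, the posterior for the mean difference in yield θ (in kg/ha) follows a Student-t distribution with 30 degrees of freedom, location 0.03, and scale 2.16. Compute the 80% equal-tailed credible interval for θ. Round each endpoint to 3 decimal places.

[-2.800, 2.860]

The t_30 distribution is symmetric; the 80% interval is 0.03 ± t·2.16 with t_{0.9,30} = 1.310.
Half-width: 1.310 × 2.16 = 2.830.
0.03 − 2.830 = -2.800; 0.03 + 2.830 = 2.860.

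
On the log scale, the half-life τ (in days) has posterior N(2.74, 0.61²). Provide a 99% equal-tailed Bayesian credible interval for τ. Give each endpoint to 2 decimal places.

On the log scale the 99% interval is 2.74 ± 2.576 × 0.61 = [1.1687, 4.3113].
Exponentiate: [e^1.1687, e^4.3113] = [3.22, 74.53].

[3.22, 74.53]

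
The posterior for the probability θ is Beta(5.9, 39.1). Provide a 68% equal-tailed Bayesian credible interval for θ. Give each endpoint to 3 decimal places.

Posterior: Beta(5.9, 39.1).
Equal-tailed 68% interval: the 0.16 and 0.84 quantiles of Beta(5.9, 39.1).
Posterior mean ≈ 0.131, SD ≈ 0.050; a Normal approximation gives roughly [0.082, 0.181].
Exact: F⁻¹(0.16) = 0.082; F⁻¹(0.84) = 0.180.

[0.082, 0.180]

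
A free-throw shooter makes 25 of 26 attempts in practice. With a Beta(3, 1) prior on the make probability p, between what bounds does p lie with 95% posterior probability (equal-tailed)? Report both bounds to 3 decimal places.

Posterior: Beta(3+25, 1+1) = Beta(28, 2).
Equal-tailed 95% interval: the 0.025 and 0.975 quantiles of Beta(28, 2).
Posterior mean ≈ 0.933, SD ≈ 0.045; a Normal approximation gives roughly [0.846, 1.021].
Exact: F⁻¹(0.025) = 0.822; F⁻¹(0.975) = 0.992.

[0.822, 0.992]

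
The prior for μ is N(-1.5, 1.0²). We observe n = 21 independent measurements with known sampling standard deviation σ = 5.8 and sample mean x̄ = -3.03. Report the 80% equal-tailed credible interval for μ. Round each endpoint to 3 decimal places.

Posterior precision = 1/1.0² + 21/5.8² = 1.0000 + 0.6243 = 1.6243, so posterior SD = 0.7846.
Posterior mean = (-1.5/1.0² + 21·-3.03/5.8²) / 1.6243 = -2.0880.
Interval: -2.0880 ± 1.282 × 0.7846 → [-3.094, -1.082].

[-3.094, -1.082]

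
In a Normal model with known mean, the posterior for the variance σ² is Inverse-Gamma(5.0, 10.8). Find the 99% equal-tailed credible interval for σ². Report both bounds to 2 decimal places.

[0.86, 10.02]

Inverse-Gamma(5.0, 10.8) quantiles: F⁻¹(0.005) and F⁻¹(0.995).
Equivalently, 1/σ² ~ Gamma(5.0, rate = 10.8); invert its 0.995 and 0.005 quantiles.
Posterior mean ≈ 2.70, SD ≈ 1.56; a Normal approximation gives roughly [-1.32, 6.72].
Exact: lower = 0.86; upper = 10.02.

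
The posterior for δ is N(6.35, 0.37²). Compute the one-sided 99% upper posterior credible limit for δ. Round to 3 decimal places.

Need U with P(δ ≤ U) = 0.99: U = 6.35 + z_{0.01}·0.37.
z = 2.326; U = 6.35 + 2.326 × 0.37 = 7.211.

7.211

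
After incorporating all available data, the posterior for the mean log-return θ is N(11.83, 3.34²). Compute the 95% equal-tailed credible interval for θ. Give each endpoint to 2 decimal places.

The posterior is symmetric, so the 95% equal-tailed interval is θ = 11.83 ± z·3.34 with z = 1.960.
Half-width: 1.960 × 3.34 = 6.55.
11.83 − 6.55 = 5.28; 11.83 + 6.55 = 18.38.

[5.28, 18.38]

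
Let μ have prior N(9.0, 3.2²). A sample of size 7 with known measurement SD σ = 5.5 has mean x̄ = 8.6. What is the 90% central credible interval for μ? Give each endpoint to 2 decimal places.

[5.85, 11.59]

Posterior precision = 1/3.2² + 7/5.5² = 0.0977 + 0.2314 = 0.3291, so posterior SD = 1.7433.
Posterior mean = (9.0/3.2² + 7·8.6/5.5²) / 0.3291 = 8.7187.
Interval: 8.7187 ± 1.645 × 1.7433 → [5.85, 11.59].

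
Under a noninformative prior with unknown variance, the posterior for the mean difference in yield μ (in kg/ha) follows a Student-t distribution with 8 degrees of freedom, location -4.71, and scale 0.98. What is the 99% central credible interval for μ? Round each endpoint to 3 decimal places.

[-7.998, -1.422]

The t_8 distribution is symmetric; the 99% interval is -4.71 ± t·0.98 with t_{0.995,8} = 3.355.
Half-width: 3.355 × 0.98 = 3.288.
-4.71 − 3.288 = -7.998; -4.71 + 3.288 = -1.422.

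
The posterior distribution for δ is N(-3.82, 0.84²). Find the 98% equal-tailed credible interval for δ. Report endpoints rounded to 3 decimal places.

[-5.774, -1.866]

The posterior is symmetric, so the 98% equal-tailed interval is δ = -3.82 ± z·0.84 with z = 2.326.
Half-width: 2.326 × 0.84 = 1.954.
-3.82 − 1.954 = -5.774; -3.82 + 1.954 = -1.866.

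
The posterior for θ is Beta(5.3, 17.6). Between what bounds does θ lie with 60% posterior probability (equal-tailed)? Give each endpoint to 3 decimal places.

[0.156, 0.303]

Posterior: Beta(5.3, 17.6).
Equal-tailed 60% interval: the 0.2 and 0.8 quantiles of Beta(5.3, 17.6).
Posterior mean ≈ 0.231, SD ≈ 0.086; a Normal approximation gives roughly [0.159, 0.304].
Exact: F⁻¹(0.2) = 0.156; F⁻¹(0.8) = 0.303.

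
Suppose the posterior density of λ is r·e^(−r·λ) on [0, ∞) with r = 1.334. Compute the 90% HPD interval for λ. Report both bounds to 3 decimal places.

The exponential density is strictly decreasing on [0, ∞), so the HPD interval is anchored at 0: [0, q] with P(λ ≤ q) = 0.90.
q = −ln(1 − 0.90) / 1.334 = 2.3026 / 1.334 = 1.726.

[0.000, 1.726]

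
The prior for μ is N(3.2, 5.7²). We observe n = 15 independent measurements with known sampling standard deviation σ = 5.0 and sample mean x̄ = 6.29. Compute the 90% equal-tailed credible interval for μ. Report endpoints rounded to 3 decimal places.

[4.068, 8.210]

Posterior precision = 1/5.7² + 15/5.0² = 0.0308 + 0.6000 = 0.6308, so posterior SD = 1.2591.
Posterior mean = (3.2/5.7² + 15·6.29/5.0²) / 0.6308 = 6.1392.
Interval: 6.1392 ± 1.645 × 1.2591 → [4.068, 8.210].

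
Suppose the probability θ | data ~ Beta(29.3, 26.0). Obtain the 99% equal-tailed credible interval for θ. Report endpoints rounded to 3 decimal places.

Posterior: Beta(29.3, 26.0).
Equal-tailed 99% interval: the 0.005 and 0.995 quantiles of Beta(29.3, 26.0).
Posterior mean ≈ 0.530, SD ≈ 0.067; a Normal approximation gives roughly [0.358, 0.701].
Exact: F⁻¹(0.005) = 0.359; F⁻¹(0.995) = 0.696.

[0.359, 0.696]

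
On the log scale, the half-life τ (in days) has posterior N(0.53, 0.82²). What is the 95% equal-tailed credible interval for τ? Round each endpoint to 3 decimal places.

[0.341, 8.475]

On the log scale the 95% interval is 0.53 ± 1.960 × 0.82 = [-1.0772, 2.1372].
Exponentiate: [e^-1.0772, e^2.1372] = [0.341, 8.475].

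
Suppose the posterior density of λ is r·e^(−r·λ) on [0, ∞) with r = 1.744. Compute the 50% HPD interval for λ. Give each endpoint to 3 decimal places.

The exponential density is strictly decreasing on [0, ∞), so the HPD interval is anchored at 0: [0, q] with P(λ ≤ q) = 0.50.
q = −ln(1 − 0.50) / 1.744 = 0.6931 / 1.744 = 0.397.

[0.000, 0.397]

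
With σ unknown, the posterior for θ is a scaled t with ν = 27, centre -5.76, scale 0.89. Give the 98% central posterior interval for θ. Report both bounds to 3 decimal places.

The t_27 distribution is symmetric; the 98% interval is -5.76 ± t·0.89 with t_{0.99,27} = 2.473.
Half-width: 2.473 × 0.89 = 2.201.
-5.76 − 2.201 = -7.961; -5.76 + 2.201 = -3.559.

[-7.961, -3.559]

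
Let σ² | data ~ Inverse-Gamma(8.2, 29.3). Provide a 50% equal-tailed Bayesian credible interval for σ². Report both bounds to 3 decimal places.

[2.957, 4.778]

Inverse-Gamma(8.2, 29.3) quantiles: F⁻¹(0.25) and F⁻¹(0.75).
Equivalently, 1/σ² ~ Gamma(8.2, rate = 29.3); invert its 0.75 and 0.25 quantiles.
Posterior mean ≈ 4.069, SD ≈ 1.634; a Normal approximation gives roughly [2.967, 5.172].
Exact: lower = 2.957; upper = 4.778.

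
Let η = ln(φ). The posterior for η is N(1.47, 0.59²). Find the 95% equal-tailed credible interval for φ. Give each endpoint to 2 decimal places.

On the log scale the 95% interval is 1.47 ± 1.960 × 0.59 = [0.3136, 2.6264].
Exponentiate: [e^0.3136, e^2.6264] = [1.37, 13.82].

[1.37, 13.82]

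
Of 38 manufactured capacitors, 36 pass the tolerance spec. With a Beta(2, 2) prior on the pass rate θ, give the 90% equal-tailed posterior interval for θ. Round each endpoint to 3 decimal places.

Posterior: Beta(2+36, 2+2) = Beta(38, 4).
Equal-tailed 90% interval: the 0.05 and 0.95 quantiles of Beta(38, 4).
Posterior mean ≈ 0.905, SD ≈ 0.045; a Normal approximation gives roughly [0.831, 0.978].
Exact: F⁻¹(0.05) = 0.822; F⁻¹(0.95) = 0.966.

[0.822, 0.966]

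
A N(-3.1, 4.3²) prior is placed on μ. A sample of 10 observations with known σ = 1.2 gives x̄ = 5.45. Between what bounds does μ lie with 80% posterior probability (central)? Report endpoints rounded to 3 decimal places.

Posterior precision = 1/4.3² + 10/1.2² = 0.0541 + 6.9444 = 6.9985, so posterior SD = 0.3780.
Posterior mean = (-3.1/4.3² + 10·5.45/1.2²) / 6.9985 = 5.3839.
Interval: 5.3839 ± 1.282 × 0.3780 → [4.899, 5.868].

[4.899, 5.868]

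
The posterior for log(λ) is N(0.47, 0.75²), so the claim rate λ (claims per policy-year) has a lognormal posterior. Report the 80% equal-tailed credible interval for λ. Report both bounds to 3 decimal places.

[0.612, 4.184]

On the log scale the 80% interval is 0.47 ± 1.282 × 0.75 = [-0.4912, 1.4312].
Exponentiate: [e^-0.4912, e^1.4312] = [0.612, 4.184].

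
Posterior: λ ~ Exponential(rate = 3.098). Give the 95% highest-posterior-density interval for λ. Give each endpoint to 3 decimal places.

The exponential density is strictly decreasing on [0, ∞), so the HPD interval is anchored at 0: [0, q] with P(λ ≤ q) = 0.95.
q = −ln(1 − 0.95) / 3.098 = 2.9957 / 3.098 = 0.967.

[0.000, 0.967]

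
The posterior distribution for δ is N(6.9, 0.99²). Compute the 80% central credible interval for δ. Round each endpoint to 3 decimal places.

[5.631, 8.169]

The posterior is symmetric, so the 80% equal-tailed interval is δ = 6.9 ± z·0.99 with z = 1.282.
Half-width: 1.282 × 0.99 = 1.269.
6.9 − 1.269 = 5.631; 6.9 + 1.269 = 8.169.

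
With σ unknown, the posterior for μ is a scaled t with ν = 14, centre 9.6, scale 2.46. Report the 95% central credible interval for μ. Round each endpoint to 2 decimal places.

The t_14 distribution is symmetric; the 95% interval is 9.6 ± t·2.46 with t_{0.975,14} = 2.145.
Half-width: 2.145 × 2.46 = 5.28.
9.6 − 5.28 = 4.32; 9.6 + 5.28 = 14.88.

[4.32, 14.88]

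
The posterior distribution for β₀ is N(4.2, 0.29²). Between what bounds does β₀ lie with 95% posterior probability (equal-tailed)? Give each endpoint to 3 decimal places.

[3.632, 4.768]

The posterior is symmetric, so the 95% equal-tailed interval is β₀ = 4.2 ± z·0.29 with z = 1.960.
Half-width: 1.960 × 0.29 = 0.568.
4.2 − 0.568 = 3.632; 4.2 + 0.568 = 4.768.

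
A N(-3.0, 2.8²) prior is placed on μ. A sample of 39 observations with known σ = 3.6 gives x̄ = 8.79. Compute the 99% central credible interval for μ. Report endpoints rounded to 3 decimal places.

Posterior precision = 1/2.8² + 39/3.6² = 0.1276 + 3.0093 = 3.1368, so posterior SD = 0.5646.
Posterior mean = (-3.0/2.8² + 39·8.79/3.6²) / 3.1368 = 8.3106.
Interval: 8.3106 ± 2.576 × 0.5646 → [6.856, 9.765].

[6.856, 9.765]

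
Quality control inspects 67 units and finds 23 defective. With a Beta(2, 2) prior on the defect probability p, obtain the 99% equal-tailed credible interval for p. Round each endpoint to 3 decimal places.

Posterior: Beta(2+23, 2+44) = Beta(25, 46).
Equal-tailed 99% interval: the 0.005 and 0.995 quantiles of Beta(25, 46).
Posterior mean ≈ 0.352, SD ≈ 0.056; a Normal approximation gives roughly [0.207, 0.497].
Exact: F⁻¹(0.005) = 0.217; F⁻¹(0.995) = 0.503.

[0.217, 0.503]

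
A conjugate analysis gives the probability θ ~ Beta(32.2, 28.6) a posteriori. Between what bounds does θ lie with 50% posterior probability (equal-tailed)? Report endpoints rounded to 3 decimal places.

[0.487, 0.573]

Posterior: Beta(32.2, 28.6).
Equal-tailed 50% interval: the 0.25 and 0.75 quantiles of Beta(32.2, 28.6).
Posterior mean ≈ 0.530, SD ≈ 0.063; a Normal approximation gives roughly [0.487, 0.572].
Exact: F⁻¹(0.25) = 0.487; F⁻¹(0.75) = 0.573.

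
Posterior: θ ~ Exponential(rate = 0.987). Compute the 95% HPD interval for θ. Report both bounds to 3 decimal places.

[0.000, 3.035]

The exponential density is strictly decreasing on [0, ∞), so the HPD interval is anchored at 0: [0, q] with P(θ ≤ q) = 0.95.
q = −ln(1 − 0.95) / 0.987 = 2.9957 / 0.987 = 3.035.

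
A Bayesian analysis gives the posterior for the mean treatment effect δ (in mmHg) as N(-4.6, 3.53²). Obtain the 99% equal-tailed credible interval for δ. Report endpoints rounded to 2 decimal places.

[-13.69, 4.49]

The posterior is symmetric, so the 99% equal-tailed interval is δ = -4.6 ± z·3.53 with z = 2.576.
Half-width: 2.576 × 3.53 = 9.09.
-4.6 − 9.09 = -13.69; -4.6 + 9.09 = 4.49.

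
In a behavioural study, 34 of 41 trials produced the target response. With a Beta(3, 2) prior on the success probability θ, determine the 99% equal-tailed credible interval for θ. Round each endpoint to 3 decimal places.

Posterior: Beta(3+34, 2+7) = Beta(37, 9).
Equal-tailed 99% interval: the 0.005 and 0.995 quantiles of Beta(37, 9).
Posterior mean ≈ 0.804, SD ≈ 0.058; a Normal approximation gives roughly [0.655, 0.953].
Exact: F⁻¹(0.005) = 0.634; F⁻¹(0.995) = 0.926.

[0.634, 0.926]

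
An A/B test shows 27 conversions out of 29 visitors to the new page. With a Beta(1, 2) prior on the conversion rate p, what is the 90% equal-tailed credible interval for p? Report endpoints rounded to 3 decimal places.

[0.768, 0.955]

Posterior: Beta(1+27, 2+2) = Beta(28, 4).
Equal-tailed 90% interval: the 0.05 and 0.95 quantiles of Beta(28, 4).
Posterior mean ≈ 0.875, SD ≈ 0.058; a Normal approximation gives roughly [0.780, 0.970].
Exact: F⁻¹(0.05) = 0.768; F⁻¹(0.95) = 0.955.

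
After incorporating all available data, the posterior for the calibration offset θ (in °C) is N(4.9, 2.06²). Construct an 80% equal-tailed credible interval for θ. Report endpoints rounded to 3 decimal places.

The posterior is symmetric, so the 80% equal-tailed interval is θ = 4.9 ± z·2.06 with z = 1.282.
Half-width: 1.282 × 2.06 = 2.640.
4.9 − 2.640 = 2.260; 4.9 + 2.640 = 7.540.

[2.260, 7.540]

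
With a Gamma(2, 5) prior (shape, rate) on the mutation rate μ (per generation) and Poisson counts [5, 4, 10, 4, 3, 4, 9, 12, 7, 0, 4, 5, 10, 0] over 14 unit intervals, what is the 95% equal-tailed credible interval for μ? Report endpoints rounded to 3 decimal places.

[3.292, 5.124]

Posterior: Gamma(2+77, 5+14) = Gamma(79, 19) (shape, rate).
Equal-tailed 95% interval: Gamma(79, 19) quantiles at 0.025 and 0.975.
Posterior mean ≈ 4.158, SD ≈ 0.468; a Normal approximation gives roughly [3.241, 5.075].
Exact: lower = 3.292; upper = 5.124.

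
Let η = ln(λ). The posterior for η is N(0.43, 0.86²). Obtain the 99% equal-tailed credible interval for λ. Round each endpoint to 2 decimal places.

On the log scale the 99% interval is 0.43 ± 2.576 × 0.86 = [-1.7852, 2.6452].
Exponentiate: [e^-1.7852, e^2.6452] = [0.17, 14.09].

[0.17, 14.09]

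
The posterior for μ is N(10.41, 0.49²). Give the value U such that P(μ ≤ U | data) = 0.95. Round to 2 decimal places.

Need U with P(μ ≤ U) = 0.95: U = 10.41 + z_{0.05}·0.49.
z = 1.645; U = 10.41 + 1.645 × 0.49 = 11.22.

11.22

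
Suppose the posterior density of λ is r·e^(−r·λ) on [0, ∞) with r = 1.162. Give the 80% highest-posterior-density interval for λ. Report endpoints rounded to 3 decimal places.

[0.000, 1.385]

The exponential density is strictly decreasing on [0, ∞), so the HPD interval is anchored at 0: [0, q] with P(λ ≤ q) = 0.80.
q = −ln(1 − 0.80) / 1.162 = 1.6094 / 1.162 = 1.385.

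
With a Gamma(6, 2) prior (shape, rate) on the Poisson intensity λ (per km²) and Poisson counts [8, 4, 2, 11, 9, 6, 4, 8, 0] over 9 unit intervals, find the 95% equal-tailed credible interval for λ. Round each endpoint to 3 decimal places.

Posterior: Gamma(6+52, 2+9) = Gamma(58, 11) (shape, rate).
Equal-tailed 95% interval: Gamma(58, 11) quantiles at 0.025 and 0.975.
Posterior mean ≈ 5.273, SD ≈ 0.692; a Normal approximation gives roughly [3.916, 6.630].
Exact: lower = 4.004; upper = 6.714.

[4.004, 6.714]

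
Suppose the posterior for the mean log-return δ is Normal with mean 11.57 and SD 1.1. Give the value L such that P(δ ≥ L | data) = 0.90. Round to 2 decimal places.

Need L with P(δ ≥ L) = 0.90: L = 11.57 − z_{0.1}·1.1.
z = 1.282; L = 11.57 − 1.282 × 1.1 = 10.16.

10.16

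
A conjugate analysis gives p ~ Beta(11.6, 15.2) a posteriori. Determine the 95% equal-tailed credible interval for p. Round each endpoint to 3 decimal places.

Posterior: Beta(11.6, 15.2).
Equal-tailed 95% interval: the 0.025 and 0.975 quantiles of Beta(11.6, 15.2).
Posterior mean ≈ 0.433, SD ≈ 0.094; a Normal approximation gives roughly [0.249, 0.617].
Exact: F⁻¹(0.025) = 0.255; F⁻¹(0.975) = 0.620.

[0.255, 0.620]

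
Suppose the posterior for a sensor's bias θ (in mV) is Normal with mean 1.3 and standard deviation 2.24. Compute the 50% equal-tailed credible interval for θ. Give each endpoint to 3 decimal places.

The posterior is symmetric, so the 50% equal-tailed interval is θ = 1.3 ± z·2.24 with z = 0.674.
Half-width: 0.674 × 2.24 = 1.511.
1.3 − 1.511 = -0.211; 1.3 + 1.511 = 2.811.

[-0.211, 2.811]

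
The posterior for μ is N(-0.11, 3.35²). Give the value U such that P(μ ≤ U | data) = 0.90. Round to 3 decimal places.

4.183

Need U with P(μ ≤ U) = 0.90: U = -0.11 + z_{0.1}·3.35.
z = 1.282; U = -0.11 + 1.282 × 3.35 = 4.183.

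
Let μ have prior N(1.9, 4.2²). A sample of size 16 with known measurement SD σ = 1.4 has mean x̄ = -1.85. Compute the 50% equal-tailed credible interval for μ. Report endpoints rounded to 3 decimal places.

Posterior precision = 1/4.2² + 16/1.4² = 0.0567 + 8.1633 = 8.2200, so posterior SD = 0.3488.
Posterior mean = (1.9/4.2² + 16·-1.85/1.4²) / 8.2200 = -1.8241.
Interval: -1.8241 ± 0.674 × 0.3488 → [-2.059, -1.589].

[-2.059, -1.589]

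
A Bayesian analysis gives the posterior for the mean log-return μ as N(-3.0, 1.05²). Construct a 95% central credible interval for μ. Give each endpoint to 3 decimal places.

The posterior is symmetric, so the 95% equal-tailed interval is μ = -3.0 ± z·1.05 with z = 1.960.
Half-width: 1.960 × 1.05 = 2.058.
-3.0 − 2.058 = -5.058; -3.0 + 2.058 = -0.942.

[-5.058, -0.942]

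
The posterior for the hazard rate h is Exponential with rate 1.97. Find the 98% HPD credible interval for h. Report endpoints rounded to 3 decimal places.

The exponential density is strictly decreasing on [0, ∞), so the HPD interval is anchored at 0: [0, q] with P(h ≤ q) = 0.98.
q = −ln(1 − 0.98) / 1.97 = 3.9120 / 1.97 = 1.986.

[0.000, 1.986]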